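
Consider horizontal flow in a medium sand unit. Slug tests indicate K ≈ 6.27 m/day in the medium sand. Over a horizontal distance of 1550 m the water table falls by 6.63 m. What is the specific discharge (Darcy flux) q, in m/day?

0.0268

Hydraulic gradient i = Δh / L = 6.63 / 1550 = 0.004277.
Specific discharge q = K · i = 6.270 × 0.004277 = 0.02682 m/day.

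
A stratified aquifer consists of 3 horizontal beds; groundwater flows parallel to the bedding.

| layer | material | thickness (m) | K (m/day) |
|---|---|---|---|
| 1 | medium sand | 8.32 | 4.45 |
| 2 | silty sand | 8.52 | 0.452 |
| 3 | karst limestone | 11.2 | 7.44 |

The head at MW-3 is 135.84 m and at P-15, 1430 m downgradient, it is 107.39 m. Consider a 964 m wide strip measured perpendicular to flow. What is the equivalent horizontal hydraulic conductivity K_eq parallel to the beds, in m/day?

Flow is parallel to layering, so each bed carries its own Darcy discharge and the transmissivities add.
Σ(K_i·b_i) = 4.45×8.32 + 0.452×8.52 + 7.44×11.2 = 124.2 m²/day.
Total thickness b = 28.04 m, so K_eq = Σ(K_i·b_i)/b = 4.429 m/day.

4.43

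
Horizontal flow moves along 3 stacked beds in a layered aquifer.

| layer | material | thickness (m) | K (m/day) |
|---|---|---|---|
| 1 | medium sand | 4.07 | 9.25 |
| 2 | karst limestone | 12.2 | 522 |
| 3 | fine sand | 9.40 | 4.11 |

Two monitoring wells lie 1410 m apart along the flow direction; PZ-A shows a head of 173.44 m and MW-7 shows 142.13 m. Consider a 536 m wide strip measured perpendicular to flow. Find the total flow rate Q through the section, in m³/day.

76700

Flow is parallel to layering, so each bed carries its own Darcy discharge and the transmissivities add.
Σ(K_i·b_i) = 9.25×4.07 + 522×12.2 + 4.11×9.40 = 6445 m²/day.
Hydraulic gradient i = (173.44 − 142.13) / 1410 = 31.31 / 1410 = 0.02221.
Q = Σ(K_i·b_i) · W · i = 6445 × 536 × 0.02221 = 76706 m³/day.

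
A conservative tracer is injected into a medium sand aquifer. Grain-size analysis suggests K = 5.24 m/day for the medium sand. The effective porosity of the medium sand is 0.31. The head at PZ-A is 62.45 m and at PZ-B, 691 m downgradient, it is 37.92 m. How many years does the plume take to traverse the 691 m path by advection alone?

3.15

Hydraulic gradient i = (62.45 − 37.92) / 691 = 24.53 / 691 = 0.03550.
Darcy flux q = K · i = 5.240 × 0.03550 = 0.1860 m/day.
Seepage velocity v = q / n_e = 0.1860 / 0.31 = 0.6001 m/day.
Travel time t = L / v = 691 / 0.6001 = 1152 days = 3.153 years.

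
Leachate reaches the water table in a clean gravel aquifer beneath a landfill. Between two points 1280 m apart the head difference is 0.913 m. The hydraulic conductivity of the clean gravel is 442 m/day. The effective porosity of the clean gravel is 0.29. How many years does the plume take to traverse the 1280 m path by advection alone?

Hydraulic gradient i = Δh / L = 0.913 / 1280 = 0.0007133.
Darcy flux q = K · i = 442.0 × 0.0007133 = 0.3153 m/day.
Seepage velocity v = q / n_e = 0.3153 / 0.29 = 1.087 m/day.
Travel time t = L / v = 1280 / 1.087 = 1177 days = 3.224 years.

3.22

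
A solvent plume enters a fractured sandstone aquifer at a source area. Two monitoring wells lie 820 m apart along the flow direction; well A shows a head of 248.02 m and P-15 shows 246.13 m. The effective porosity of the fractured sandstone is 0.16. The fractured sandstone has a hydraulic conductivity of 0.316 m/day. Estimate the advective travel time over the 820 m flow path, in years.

Hydraulic gradient i = (248.02 − 246.13) / 820 = 1.89 / 820 = 0.002305.
Darcy flux q = K · i = 0.3160 × 0.002305 = 0.0007283 m/day.
Seepage velocity v = q / n_e = 0.0007283 / 0.16 = 0.004552 m/day.
Travel time t = L / v = 820 / 0.004552 = 1.801e+05 days = 493.2 years.

493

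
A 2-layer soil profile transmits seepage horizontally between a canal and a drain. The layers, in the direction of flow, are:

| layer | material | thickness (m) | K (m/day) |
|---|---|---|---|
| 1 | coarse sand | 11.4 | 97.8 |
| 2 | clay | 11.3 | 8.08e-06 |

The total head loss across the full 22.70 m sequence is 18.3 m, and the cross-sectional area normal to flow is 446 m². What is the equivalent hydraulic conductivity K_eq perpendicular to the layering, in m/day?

1.62e-05

Flow is perpendicular to layering, so the layers act in series and the equivalent K is the thickness-weighted harmonic mean.
Total thickness L = 11.4 + 11.3 = 22.70 m.
Σ(b_i/K_i) = 11.4/97.8 + 11.3/8.08e-06 = 1.399e+06 d.
K_eq = L / Σ(b_i/K_i) = 22.70 / 1.399e+06 = 1.623e-05 m/day.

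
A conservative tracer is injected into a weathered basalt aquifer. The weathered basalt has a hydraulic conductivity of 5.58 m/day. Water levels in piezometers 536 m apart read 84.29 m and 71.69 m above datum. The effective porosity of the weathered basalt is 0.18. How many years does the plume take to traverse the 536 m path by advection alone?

Hydraulic gradient i = (84.29 − 71.69) / 536 = 12.6 / 536 = 0.02351.
Darcy flux q = K · i = 5.580 × 0.02351 = 0.1312 m/day.
Seepage velocity v = q / n_e = 0.1312 / 0.18 = 0.7287 m/day.
Travel time t = L / v = 536 / 0.7287 = 735.5 days = 2.014 years.

2.01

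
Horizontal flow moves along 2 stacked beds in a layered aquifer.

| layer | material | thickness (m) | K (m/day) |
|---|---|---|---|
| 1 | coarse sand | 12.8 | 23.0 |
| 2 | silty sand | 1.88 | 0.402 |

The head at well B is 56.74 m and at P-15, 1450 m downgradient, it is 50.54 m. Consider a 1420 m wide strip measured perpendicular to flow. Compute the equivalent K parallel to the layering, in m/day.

20.1

Flow is parallel to layering, so each bed carries its own Darcy discharge and the transmissivities add.
Σ(K_i·b_i) = 23.0×12.8 + 0.402×1.88 = 295.2 m²/day.
Total thickness b = 14.68 m, so K_eq = Σ(K_i·b_i)/b = 20.11 m/day.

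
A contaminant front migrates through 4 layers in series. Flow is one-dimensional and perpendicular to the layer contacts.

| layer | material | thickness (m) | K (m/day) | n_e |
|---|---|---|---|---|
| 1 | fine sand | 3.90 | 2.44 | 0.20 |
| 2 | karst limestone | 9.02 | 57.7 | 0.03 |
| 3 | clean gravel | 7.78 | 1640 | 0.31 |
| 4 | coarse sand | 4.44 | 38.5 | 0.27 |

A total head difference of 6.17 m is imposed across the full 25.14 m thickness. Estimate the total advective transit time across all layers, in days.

With flow normal to the layers, continuity requires the same specific discharge q through every layer.
Σ(b_i/K_i) = 3.90/2.44 + 9.02/57.7 + 7.78/1640 + 4.44/38.5 = 1.875 d.
q = Δh / Σ(b_i/K_i) = 6.17 / 1.875 = 3.291 m/day.
In each layer the seepage velocity is v_i = q/n_i, so the layer transit time is t_i = b_i·n_i / q:
  layer 1 (fine sand): t_1 = 3.90 × 0.20 / 3.291 = 0.2370 d
  layer 2 (karst limestone): t_2 = 9.02 × 0.03 / 3.291 = 0.08222 d
  layer 3 (clean gravel): t_3 = 7.78 × 0.31 / 3.291 = 0.7328 d
  layer 4 (coarse sand): t_4 = 4.44 × 0.27 / 3.291 = 0.3643 d
Total t = Σ t_i = 1.416 days.

1.42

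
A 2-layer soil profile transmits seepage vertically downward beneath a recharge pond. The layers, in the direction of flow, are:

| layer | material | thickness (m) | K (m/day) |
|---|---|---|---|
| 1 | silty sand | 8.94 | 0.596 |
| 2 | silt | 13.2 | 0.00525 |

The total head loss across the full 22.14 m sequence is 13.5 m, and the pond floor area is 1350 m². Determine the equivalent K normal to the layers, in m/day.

Flow is perpendicular to layering, so the layers act in series and the equivalent K is the thickness-weighted harmonic mean.
Total thickness L = 8.94 + 13.2 = 22.14 m.
Σ(b_i/K_i) = 8.94/0.596 + 13.2/0.00525 = 2529 d.
K_eq = L / Σ(b_i/K_i) = 22.14 / 2529 = 0.008753 m/day.

0.00875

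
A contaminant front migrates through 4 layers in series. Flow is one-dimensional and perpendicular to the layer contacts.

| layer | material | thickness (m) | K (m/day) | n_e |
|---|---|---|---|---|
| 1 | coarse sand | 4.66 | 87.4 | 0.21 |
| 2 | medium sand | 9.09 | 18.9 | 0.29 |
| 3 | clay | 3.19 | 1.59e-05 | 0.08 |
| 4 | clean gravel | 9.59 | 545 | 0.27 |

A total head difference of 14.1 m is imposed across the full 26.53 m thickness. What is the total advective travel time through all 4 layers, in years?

252

With flow normal to the layers, continuity requires the same specific discharge q through every layer.
Σ(b_i/K_i) = 4.66/87.4 + 9.09/18.9 + 3.19/1.59e-05 + 9.59/545 = 2.006e+05 d.
q = Δh / Σ(b_i/K_i) = 14.1 / 2.006e+05 = 7.028e-05 m/day.
In each layer the seepage velocity is v_i = q/n_i, so the layer transit time is t_i = b_i·n_i / q:
  layer 1 (coarse sand): t_1 = 4.66 × 0.21 / 7.028e-05 = 13925 d
  layer 2 (medium sand): t_2 = 9.09 × 0.29 / 7.028e-05 = 37509 d
  layer 3 (clay): t_3 = 3.19 × 0.08 / 7.028e-05 = 3631 d
  layer 4 (clean gravel): t_4 = 9.59 × 0.27 / 7.028e-05 = 36843 d
Total t = Σ t_i = 91908 days = 251.6 years.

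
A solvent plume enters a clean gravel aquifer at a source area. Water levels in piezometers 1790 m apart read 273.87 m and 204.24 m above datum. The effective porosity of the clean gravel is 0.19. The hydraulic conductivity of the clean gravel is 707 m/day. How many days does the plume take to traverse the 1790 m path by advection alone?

Hydraulic gradient i = (273.87 − 204.24) / 1790 = 69.63 / 1790 = 0.03890.
Darcy flux q = K · i = 707.0 × 0.03890 = 27.50 m/day.
Seepage velocity v = q / n_e = 27.50 / 0.19 = 144.7 m/day.
Travel time t = L / v = 1790 / 144.7 = 12.37 days.

12.4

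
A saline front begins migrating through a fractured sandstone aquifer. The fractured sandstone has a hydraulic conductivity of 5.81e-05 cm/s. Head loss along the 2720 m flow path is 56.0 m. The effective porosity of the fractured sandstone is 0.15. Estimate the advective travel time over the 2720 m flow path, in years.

1080

Convert K: 5.81e-05 cm/s × 864 = 0.05020 m/day.
Hydraulic gradient i = Δh / L = 56.0 / 2720 = 0.02059.
Darcy flux q = K · i = 0.05020 × 0.02059 = 0.001033 m/day.
Seepage velocity v = q / n_e = 0.001033 / 0.15 = 0.006890 m/day.
Travel time t = L / v = 2720 / 0.006890 = 3.948e+05 days = 1081 years.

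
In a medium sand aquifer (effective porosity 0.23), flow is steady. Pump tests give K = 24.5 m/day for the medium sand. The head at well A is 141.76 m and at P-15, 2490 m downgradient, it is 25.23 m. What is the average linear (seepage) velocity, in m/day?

4.99

Hydraulic gradient i = (141.76 − 25.23) / 2490 = 116.53 / 2490 = 0.04680.
Darcy flux q = K · i = 24.50 × 0.04680 = 1.147 m/day.
Seepage velocity v = q / n_e = 1.147 / 0.23 = 4.985 m/day.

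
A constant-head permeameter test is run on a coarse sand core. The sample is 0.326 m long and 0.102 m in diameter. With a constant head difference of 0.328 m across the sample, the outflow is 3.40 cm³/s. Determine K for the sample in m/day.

Cross-sectional area A = π·(d/2)² = π × (0.102/2)² = 0.008171 m².
Convert discharge: 3.40 cm³/s = 3.400e-06 m³/s.
Darcy's law rearranged: K = Q·L / (A·Δh) = 3.400e-06 × 0.326 / (0.008171 × 0.328) = 0.0004136 m/s = 35.73 m/day.

35.7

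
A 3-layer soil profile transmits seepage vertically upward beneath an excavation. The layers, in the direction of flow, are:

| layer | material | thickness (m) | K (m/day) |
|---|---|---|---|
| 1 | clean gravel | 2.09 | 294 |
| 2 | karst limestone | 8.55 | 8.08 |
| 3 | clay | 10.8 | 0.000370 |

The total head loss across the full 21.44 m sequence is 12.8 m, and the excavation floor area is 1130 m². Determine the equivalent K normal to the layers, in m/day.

Flow is perpendicular to layering, so the layers act in series and the equivalent K is the thickness-weighted harmonic mean.
Total thickness L = 2.09 + 8.55 + 10.8 = 21.44 m.
Σ(b_i/K_i) = 2.09/294 + 8.55/8.08 + 10.8/0.000370 = 29190 d.
K_eq = L / Σ(b_i/K_i) = 21.44 / 29190 = 0.0007345 m/day.

0.000734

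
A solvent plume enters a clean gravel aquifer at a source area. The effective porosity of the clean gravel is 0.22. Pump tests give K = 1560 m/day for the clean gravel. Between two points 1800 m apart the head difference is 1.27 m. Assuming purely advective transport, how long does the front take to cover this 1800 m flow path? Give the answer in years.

Hydraulic gradient i = Δh / L = 1.27 / 1800 = 0.0007056.
Darcy flux q = K · i = 1560 × 0.0007056 = 1.101 m/day.
Seepage velocity v = q / n_e = 1.101 / 0.22 = 5.003 m/day.
Travel time t = L / v = 1800 / 5.003 = 359.8 days = 0.9850 years.

0.985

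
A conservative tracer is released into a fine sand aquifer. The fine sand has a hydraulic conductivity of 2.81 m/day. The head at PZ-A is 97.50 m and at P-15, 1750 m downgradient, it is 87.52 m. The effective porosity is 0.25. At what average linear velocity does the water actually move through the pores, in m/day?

Hydraulic gradient i = (97.50 − 87.52) / 1750 = 9.98 / 1750 = 0.005703.
Darcy flux q = K · i = 2.810 × 0.005703 = 0.01603 m/day.
Seepage velocity v = q / n_e = 0.01603 / 0.25 = 0.06410 m/day.

0.0641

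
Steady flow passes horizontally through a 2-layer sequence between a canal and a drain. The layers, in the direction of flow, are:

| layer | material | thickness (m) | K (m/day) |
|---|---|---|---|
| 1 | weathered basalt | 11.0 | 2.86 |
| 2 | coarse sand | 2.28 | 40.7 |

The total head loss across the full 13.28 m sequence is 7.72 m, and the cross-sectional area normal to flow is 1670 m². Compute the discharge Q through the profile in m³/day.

3300

Flow is perpendicular to layering, so the layers act in series and the equivalent K is the thickness-weighted harmonic mean.
Total thickness L = 11.0 + 2.28 = 13.28 m.
Σ(b_i/K_i) = 11.0/2.86 + 2.28/40.7 = 3.902 d.
K_eq = L / Σ(b_i/K_i) = 13.28 / 3.902 = 3.403 m/day.
Q = K_eq · A · (Δh/L) = 3.403 × 1670 × (7.72/13.28) = 3304 m³/day.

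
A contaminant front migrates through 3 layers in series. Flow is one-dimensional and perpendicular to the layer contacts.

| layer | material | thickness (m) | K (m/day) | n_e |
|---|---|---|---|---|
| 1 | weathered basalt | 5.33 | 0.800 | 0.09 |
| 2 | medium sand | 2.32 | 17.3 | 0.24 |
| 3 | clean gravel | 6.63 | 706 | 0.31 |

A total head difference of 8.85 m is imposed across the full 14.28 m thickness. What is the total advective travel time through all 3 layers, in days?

2.38

With flow normal to the layers, continuity requires the same specific discharge q through every layer.
Σ(b_i/K_i) = 5.33/0.800 + 2.32/17.3 + 6.63/706 = 6.806 d.
q = Δh / Σ(b_i/K_i) = 8.85 / 6.806 = 1.300 m/day.
In each layer the seepage velocity is v_i = q/n_i, so the layer transit time is t_i = b_i·n_i / q:
  layer 1 (weathered basalt): t_1 = 5.33 × 0.09 / 1.300 = 0.3689 d
  layer 2 (medium sand): t_2 = 2.32 × 0.24 / 1.300 = 0.4282 d
  layer 3 (clean gravel): t_3 = 6.63 × 0.31 / 1.300 = 1.581 d
Total t = Σ t_i = 2.378 days.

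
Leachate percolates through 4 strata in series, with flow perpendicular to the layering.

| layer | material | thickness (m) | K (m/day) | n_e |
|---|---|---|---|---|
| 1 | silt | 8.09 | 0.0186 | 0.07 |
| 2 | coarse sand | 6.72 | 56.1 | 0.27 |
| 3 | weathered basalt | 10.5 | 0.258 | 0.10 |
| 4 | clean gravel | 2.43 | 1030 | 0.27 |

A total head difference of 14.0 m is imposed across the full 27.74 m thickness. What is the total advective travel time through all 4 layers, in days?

With flow normal to the layers, continuity requires the same specific discharge q through every layer.
Σ(b_i/K_i) = 8.09/0.0186 + 6.72/56.1 + 10.5/0.258 + 2.43/1030 = 475.8 d.
q = Δh / Σ(b_i/K_i) = 14.0 / 475.8 = 0.02943 m/day.
In each layer the seepage velocity is v_i = q/n_i, so the layer transit time is t_i = b_i·n_i / q:
  layer 1 (silt): t_1 = 8.09 × 0.07 / 0.02943 = 19.24 d
  layer 2 (coarse sand): t_2 = 6.72 × 0.27 / 0.02943 = 61.66 d
  layer 3 (weathered basalt): t_3 = 10.5 × 0.10 / 0.02943 = 35.68 d
  layer 4 (clean gravel): t_4 = 2.43 × 0.27 / 0.02943 = 22.30 d
Total t = Σ t_i = 138.9 days.

139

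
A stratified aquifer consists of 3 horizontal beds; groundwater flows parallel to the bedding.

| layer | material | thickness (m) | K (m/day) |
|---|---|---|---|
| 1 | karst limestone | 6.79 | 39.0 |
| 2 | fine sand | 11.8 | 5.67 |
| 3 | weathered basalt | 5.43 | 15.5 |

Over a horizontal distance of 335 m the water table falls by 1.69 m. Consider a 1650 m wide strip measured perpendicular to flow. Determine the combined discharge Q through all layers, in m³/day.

3460

Flow is parallel to layering, so each bed carries its own Darcy discharge and the transmissivities add.
Σ(K_i·b_i) = 39.0×6.79 + 5.67×11.8 + 15.5×5.43 = 415.9 m²/day.
Hydraulic gradient i = Δh / L = 1.69 / 335 = 0.005045.
Q = Σ(K_i·b_i) · W · i = 415.9 × 1650 × 0.005045 = 3462 m³/day.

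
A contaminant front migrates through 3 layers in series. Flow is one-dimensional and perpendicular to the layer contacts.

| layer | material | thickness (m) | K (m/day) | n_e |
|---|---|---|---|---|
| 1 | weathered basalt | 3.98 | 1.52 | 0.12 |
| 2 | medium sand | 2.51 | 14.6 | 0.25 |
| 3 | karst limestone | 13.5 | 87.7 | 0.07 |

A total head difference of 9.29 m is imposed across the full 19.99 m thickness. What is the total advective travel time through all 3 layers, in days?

0.650

With flow normal to the layers, continuity requires the same specific discharge q through every layer.
Σ(b_i/K_i) = 3.98/1.52 + 2.51/14.6 + 13.5/87.7 = 2.944 d.
q = Δh / Σ(b_i/K_i) = 9.29 / 2.944 = 3.155 m/day.
In each layer the seepage velocity is v_i = q/n_i, so the layer transit time is t_i = b_i·n_i / q:
  layer 1 (weathered basalt): t_1 = 3.98 × 0.12 / 3.155 = 0.1514 d
  layer 2 (medium sand): t_2 = 2.51 × 0.25 / 3.155 = 0.1989 d
  layer 3 (karst limestone): t_3 = 13.5 × 0.07 / 3.155 = 0.2995 d
Total t = Σ t_i = 0.6497 days.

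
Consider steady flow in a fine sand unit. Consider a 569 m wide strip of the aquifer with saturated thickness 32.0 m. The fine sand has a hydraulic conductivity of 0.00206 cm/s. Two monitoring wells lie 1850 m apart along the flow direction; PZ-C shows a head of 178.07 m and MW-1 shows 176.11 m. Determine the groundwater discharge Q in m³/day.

34.3

Convert K: 0.00206 cm/s × 864 = 1.780 m/day.
Cross-sectional area A = 569 × 32.0 = 18208 m².
Hydraulic gradient i = (178.07 − 176.11) / 1850 = 1.96 / 1850 = 0.001059.
Darcy's law: Q = K · A · i = 1.780 × 18208 × 0.001059 = 34.33 m³/day.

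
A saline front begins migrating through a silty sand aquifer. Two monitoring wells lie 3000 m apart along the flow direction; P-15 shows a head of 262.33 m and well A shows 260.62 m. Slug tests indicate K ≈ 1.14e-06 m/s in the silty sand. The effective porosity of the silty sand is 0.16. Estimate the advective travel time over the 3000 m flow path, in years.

23400

Convert K: 1.14e-06 m/s × 86400 = 0.09850 m/day.
Hydraulic gradient i = (262.33 − 260.62) / 3000 = 1.71 / 3000 = 0.0005700.
Darcy flux q = K · i = 0.09850 × 0.0005700 = 5.614e-05 m/day.
Seepage velocity v = q / n_e = 5.614e-05 / 0.16 = 0.0003509 m/day.
Travel time t = L / v = 3000 / 0.0003509 = 8.550e+06 days = 23408 years.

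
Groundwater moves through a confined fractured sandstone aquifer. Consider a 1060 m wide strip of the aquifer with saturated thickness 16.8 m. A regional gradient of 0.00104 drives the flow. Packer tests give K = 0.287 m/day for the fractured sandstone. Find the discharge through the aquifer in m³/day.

5.32

Cross-sectional area A = 1060 × 16.8 = 17808 m².
Hydraulic gradient i = 0.00104.
Darcy's law: Q = K · A · i = 0.2870 × 17808 × 0.001040 = 5.315 m³/day.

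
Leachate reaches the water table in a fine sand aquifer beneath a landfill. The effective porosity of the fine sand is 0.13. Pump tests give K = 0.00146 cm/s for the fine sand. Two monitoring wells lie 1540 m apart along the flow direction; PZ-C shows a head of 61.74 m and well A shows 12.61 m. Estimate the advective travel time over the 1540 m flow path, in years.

13.6

Convert K: 0.00146 cm/s × 864 = 1.261 m/day.
Hydraulic gradient i = (61.74 − 12.61) / 1540 = 49.13 / 1540 = 0.03190.
Darcy flux q = K · i = 1.261 × 0.03190 = 0.04024 m/day.
Seepage velocity v = q / n_e = 0.04024 / 0.13 = 0.3096 m/day.
Travel time t = L / v = 1540 / 0.3096 = 4975 days = 13.62 years.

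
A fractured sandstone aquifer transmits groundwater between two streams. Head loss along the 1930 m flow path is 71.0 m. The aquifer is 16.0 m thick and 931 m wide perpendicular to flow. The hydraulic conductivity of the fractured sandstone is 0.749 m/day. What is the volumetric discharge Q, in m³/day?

410

Cross-sectional area A = 931 × 16.0 = 14896 m².
Hydraulic gradient i = Δh / L = 71.0 / 1930 = 0.03679.
Darcy's law: Q = K · A · i = 0.7490 × 14896 × 0.03679 = 410.4 m³/day.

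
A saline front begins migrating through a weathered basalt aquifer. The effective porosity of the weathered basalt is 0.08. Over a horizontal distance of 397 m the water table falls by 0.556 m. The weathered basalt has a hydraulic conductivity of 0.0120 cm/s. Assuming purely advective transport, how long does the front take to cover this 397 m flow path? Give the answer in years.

Convert K: 0.0120 cm/s × 864 = 10.37 m/day.
Hydraulic gradient i = Δh / L = 0.556 / 397 = 0.001401.
Darcy flux q = K · i = 10.37 × 0.001401 = 0.01452 m/day.
Seepage velocity v = q / n_e = 0.01452 / 0.08 = 0.1815 m/day.
Travel time t = L / v = 397 / 0.1815 = 2187 days = 5.988 years.

5.99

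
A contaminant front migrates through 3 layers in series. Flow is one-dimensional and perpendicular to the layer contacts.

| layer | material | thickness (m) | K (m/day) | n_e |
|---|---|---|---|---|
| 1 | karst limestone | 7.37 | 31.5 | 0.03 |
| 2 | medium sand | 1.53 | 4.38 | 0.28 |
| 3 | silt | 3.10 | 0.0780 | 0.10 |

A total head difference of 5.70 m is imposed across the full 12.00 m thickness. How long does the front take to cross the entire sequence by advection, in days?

6.79

With flow normal to the layers, continuity requires the same specific discharge q through every layer.
Σ(b_i/K_i) = 7.37/31.5 + 1.53/4.38 + 3.10/0.0780 = 40.33 d.
q = Δh / Σ(b_i/K_i) = 5.70 / 40.33 = 0.1413 m/day.
In each layer the seepage velocity is v_i = q/n_i, so the layer transit time is t_i = b_i·n_i / q:
  layer 1 (karst limestone): t_1 = 7.37 × 0.03 / 0.1413 = 1.564 d
  layer 2 (medium sand): t_2 = 1.53 × 0.28 / 0.1413 = 3.031 d
  layer 3 (silt): t_3 = 3.10 × 0.10 / 0.1413 = 2.193 d
Total t = Σ t_i = 6.788 days.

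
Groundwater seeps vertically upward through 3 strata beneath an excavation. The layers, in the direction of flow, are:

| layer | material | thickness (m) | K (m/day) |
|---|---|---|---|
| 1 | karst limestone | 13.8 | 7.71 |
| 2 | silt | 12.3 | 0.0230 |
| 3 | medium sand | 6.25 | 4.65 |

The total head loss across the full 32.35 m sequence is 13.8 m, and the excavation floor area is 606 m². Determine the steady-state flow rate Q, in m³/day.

Flow is perpendicular to layering, so the layers act in series and the equivalent K is the thickness-weighted harmonic mean.
Total thickness L = 13.8 + 12.3 + 6.25 = 32.35 m.
Σ(b_i/K_i) = 13.8/7.71 + 12.3/0.0230 + 6.25/4.65 = 537.9 d.
K_eq = L / Σ(b_i/K_i) = 32.35 / 537.9 = 0.06014 m/day.
Q = K_eq · A · (Δh/L) = 0.06014 × 606 × (13.8/32.35) = 15.55 m³/day.

15.5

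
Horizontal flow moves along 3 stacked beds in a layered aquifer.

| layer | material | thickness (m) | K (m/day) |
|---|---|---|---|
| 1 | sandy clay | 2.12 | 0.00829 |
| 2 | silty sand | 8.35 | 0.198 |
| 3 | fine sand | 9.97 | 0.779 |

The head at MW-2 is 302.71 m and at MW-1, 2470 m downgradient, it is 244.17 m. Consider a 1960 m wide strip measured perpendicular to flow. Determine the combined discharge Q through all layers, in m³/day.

438

Flow is parallel to layering, so each bed carries its own Darcy discharge and the transmissivities add.
Σ(K_i·b_i) = 0.00829×2.12 + 0.198×8.35 + 0.779×9.97 = 9.438 m²/day.
Hydraulic gradient i = (302.71 − 244.17) / 2470 = 58.54 / 2470 = 0.02370.
Q = Σ(K_i·b_i) · W · i = 9.438 × 1960 × 0.02370 = 438.4 m³/day.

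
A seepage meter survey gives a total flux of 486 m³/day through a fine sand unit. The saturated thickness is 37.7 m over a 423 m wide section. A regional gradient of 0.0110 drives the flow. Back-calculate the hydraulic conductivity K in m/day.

Cross-sectional area A = 423 × 37.7 = 15947 m².
Hydraulic gradient i = 0.0110.
From Q = K·A·i, K = Q / (A·i) = 486 / (15947 × 0.01100) = 2.771 m/day.

2.77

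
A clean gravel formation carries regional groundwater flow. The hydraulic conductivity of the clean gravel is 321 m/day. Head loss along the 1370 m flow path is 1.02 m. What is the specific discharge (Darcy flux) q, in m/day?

0.239

Hydraulic gradient i = Δh / L = 1.02 / 1370 = 0.0007445.
Specific discharge q = K · i = 321.0 × 0.0007445 = 0.2390 m/day.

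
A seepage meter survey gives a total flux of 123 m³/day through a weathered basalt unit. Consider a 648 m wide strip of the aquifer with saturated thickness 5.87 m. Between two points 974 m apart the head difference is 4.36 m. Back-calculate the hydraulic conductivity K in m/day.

Cross-sectional area A = 648 × 5.87 = 3804 m².
Hydraulic gradient i = Δh / L = 4.36 / 974 = 0.004476.
From Q = K·A·i, K = Q / (A·i) = 123 / (3804 × 0.004476) = 7.224 m/day.

7.22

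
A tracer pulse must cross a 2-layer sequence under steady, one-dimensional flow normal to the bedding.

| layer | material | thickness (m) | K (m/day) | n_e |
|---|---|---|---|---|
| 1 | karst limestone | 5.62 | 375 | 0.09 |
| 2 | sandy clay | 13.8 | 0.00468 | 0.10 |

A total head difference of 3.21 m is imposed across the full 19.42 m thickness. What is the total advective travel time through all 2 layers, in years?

With flow normal to the layers, continuity requires the same specific discharge q through every layer.
Σ(b_i/K_i) = 5.62/375 + 13.8/0.00468 = 2949 d.
q = Δh / Σ(b_i/K_i) = 3.21 / 2949 = 0.001089 m/day.
In each layer the seepage velocity is v_i = q/n_i, so the layer transit time is t_i = b_i·n_i / q:
  layer 1 (karst limestone): t_1 = 5.62 × 0.09 / 0.001089 = 464.6 d
  layer 2 (sandy clay): t_2 = 13.8 × 0.10 / 0.001089 = 1268 d
Total t = Σ t_i = 1732 days = 4.743 years.

4.74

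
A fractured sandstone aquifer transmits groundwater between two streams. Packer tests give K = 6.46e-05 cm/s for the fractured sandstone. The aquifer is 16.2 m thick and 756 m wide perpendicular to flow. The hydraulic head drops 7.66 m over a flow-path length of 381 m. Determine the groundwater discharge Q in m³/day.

13.7

Convert K: 6.46e-05 cm/s × 864 = 0.05581 m/day.
Cross-sectional area A = 756 × 16.2 = 12247 m².
Hydraulic gradient i = Δh / L = 7.66 / 381 = 0.02010.
Darcy's law: Q = K · A · i = 0.05581 × 12247 × 0.02010 = 13.74 m³/day.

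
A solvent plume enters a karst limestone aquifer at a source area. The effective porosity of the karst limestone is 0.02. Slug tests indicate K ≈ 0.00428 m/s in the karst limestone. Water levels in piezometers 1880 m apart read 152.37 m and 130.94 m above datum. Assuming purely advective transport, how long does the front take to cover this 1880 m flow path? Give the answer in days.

8.92

Convert K: 0.00428 m/s × 86400 = 369.8 m/day.
Hydraulic gradient i = (152.37 − 130.94) / 1880 = 21.43 / 1880 = 0.01140.
Darcy flux q = K · i = 369.8 × 0.01140 = 4.215 m/day.
Seepage velocity v = q / n_e = 4.215 / 0.02 = 210.8 m/day.
Travel time t = L / v = 1880 / 210.8 = 8.920 days.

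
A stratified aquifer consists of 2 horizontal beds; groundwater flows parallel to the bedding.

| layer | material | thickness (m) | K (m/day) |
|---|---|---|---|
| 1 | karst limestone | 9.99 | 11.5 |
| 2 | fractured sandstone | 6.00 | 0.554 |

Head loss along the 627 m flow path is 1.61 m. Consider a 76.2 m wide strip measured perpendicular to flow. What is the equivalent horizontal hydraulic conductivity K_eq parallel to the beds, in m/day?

7.39

Flow is parallel to layering, so each bed carries its own Darcy discharge and the transmissivities add.
Σ(K_i·b_i) = 11.5×9.99 + 0.554×6.00 = 118.2 m²/day.
Total thickness b = 15.99 m, so K_eq = Σ(K_i·b_i)/b = 7.393 m/day.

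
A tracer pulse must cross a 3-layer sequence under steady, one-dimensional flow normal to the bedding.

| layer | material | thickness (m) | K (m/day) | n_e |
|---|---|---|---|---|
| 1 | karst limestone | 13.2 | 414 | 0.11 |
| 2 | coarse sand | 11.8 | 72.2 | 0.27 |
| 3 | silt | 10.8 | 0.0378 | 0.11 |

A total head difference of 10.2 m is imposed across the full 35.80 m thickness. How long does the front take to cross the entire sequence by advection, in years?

0.447

With flow normal to the layers, continuity requires the same specific discharge q through every layer.
Σ(b_i/K_i) = 13.2/414 + 11.8/72.2 + 10.8/0.0378 = 285.9 d.
q = Δh / Σ(b_i/K_i) = 10.2 / 285.9 = 0.03568 m/day.
In each layer the seepage velocity is v_i = q/n_i, so the layer transit time is t_i = b_i·n_i / q:
  layer 1 (karst limestone): t_1 = 13.2 × 0.11 / 0.03568 = 40.70 d
  layer 2 (coarse sand): t_2 = 11.8 × 0.27 / 0.03568 = 89.30 d
  layer 3 (silt): t_3 = 10.8 × 0.11 / 0.03568 = 33.30 d
Total t = Σ t_i = 163.3 days = 0.4471 years.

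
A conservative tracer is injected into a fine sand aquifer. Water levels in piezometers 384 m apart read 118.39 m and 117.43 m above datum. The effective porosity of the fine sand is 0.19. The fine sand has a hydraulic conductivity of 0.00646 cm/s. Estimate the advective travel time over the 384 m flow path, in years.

14.3

Convert K: 0.00646 cm/s × 864 = 5.581 m/day.
Hydraulic gradient i = (118.39 − 117.43) / 384 = 0.96 / 384 = 0.002500.
Darcy flux q = K · i = 5.581 × 0.002500 = 0.01395 m/day.
Seepage velocity v = q / n_e = 0.01395 / 0.19 = 0.07344 m/day.
Travel time t = L / v = 384 / 0.07344 = 5229 days = 14.32 years.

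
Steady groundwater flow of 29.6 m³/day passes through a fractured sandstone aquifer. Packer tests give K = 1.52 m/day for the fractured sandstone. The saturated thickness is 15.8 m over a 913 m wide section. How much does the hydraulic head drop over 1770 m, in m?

Cross-sectional area A = 913 × 15.8 = 14425 m².
From Q = K·A·i, i = Q / (K·A) = 29.6 / (1.520 × 14425) = 0.001350.
Head loss Δh = i · L = 0.001350 × 1770 = 2.389 m.

2.39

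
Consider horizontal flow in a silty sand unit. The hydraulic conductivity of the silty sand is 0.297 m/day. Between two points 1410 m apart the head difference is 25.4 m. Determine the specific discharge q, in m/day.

Hydraulic gradient i = Δh / L = 25.4 / 1410 = 0.01801.
Specific discharge q = K · i = 0.2970 × 0.01801 = 0.005350 m/day.

0.00535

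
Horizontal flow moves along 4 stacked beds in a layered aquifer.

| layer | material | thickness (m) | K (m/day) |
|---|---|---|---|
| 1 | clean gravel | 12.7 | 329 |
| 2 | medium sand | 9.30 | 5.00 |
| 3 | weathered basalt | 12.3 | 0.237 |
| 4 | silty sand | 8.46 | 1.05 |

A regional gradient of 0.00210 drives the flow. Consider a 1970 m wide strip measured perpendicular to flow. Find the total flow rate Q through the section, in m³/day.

17500

Flow is parallel to layering, so each bed carries its own Darcy discharge and the transmissivities add.
Σ(K_i·b_i) = 329×12.7 + 5.00×9.30 + 0.237×12.3 + 1.05×8.46 = 4237 m²/day.
Hydraulic gradient i = 0.00210.
Q = Σ(K_i·b_i) · W · i = 4237 × 1970 × 0.002100 = 17527 m³/day.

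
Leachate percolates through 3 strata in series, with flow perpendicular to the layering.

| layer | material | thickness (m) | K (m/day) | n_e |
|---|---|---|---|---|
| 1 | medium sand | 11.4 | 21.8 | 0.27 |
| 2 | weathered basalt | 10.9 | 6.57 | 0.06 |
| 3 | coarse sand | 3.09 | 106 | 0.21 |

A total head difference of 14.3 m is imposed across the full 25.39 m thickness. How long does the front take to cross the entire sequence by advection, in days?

With flow normal to the layers, continuity requires the same specific discharge q through every layer.
Σ(b_i/K_i) = 11.4/21.8 + 10.9/6.57 + 3.09/106 = 2.211 d.
q = Δh / Σ(b_i/K_i) = 14.3 / 2.211 = 6.467 m/day.
In each layer the seepage velocity is v_i = q/n_i, so the layer transit time is t_i = b_i·n_i / q:
  layer 1 (medium sand): t_1 = 11.4 × 0.27 / 6.467 = 0.4759 d
  layer 2 (weathered basalt): t_2 = 10.9 × 0.06 / 6.467 = 0.1011 d
  layer 3 (coarse sand): t_3 = 3.09 × 0.21 / 6.467 = 0.1003 d
Total t = Σ t_i = 0.6774 days.

0.677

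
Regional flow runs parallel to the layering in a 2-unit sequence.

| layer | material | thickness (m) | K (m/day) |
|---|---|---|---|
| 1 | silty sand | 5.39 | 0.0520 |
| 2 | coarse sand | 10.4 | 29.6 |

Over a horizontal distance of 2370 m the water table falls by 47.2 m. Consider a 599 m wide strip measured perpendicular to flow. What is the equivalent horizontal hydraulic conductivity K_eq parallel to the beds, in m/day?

Flow is parallel to layering, so each bed carries its own Darcy discharge and the transmissivities add.
Σ(K_i·b_i) = 0.0520×5.39 + 29.6×10.4 = 308.1 m²/day.
Total thickness b = 15.79 m, so K_eq = Σ(K_i·b_i)/b = 19.51 m/day.

19.5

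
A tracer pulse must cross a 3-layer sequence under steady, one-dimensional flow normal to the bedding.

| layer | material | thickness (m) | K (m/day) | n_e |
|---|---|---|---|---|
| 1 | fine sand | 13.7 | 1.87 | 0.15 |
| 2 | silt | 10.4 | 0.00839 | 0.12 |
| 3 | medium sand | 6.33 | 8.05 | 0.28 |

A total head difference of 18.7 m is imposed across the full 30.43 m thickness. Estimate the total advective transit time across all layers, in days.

339

With flow normal to the layers, continuity requires the same specific discharge q through every layer.
Σ(b_i/K_i) = 13.7/1.87 + 10.4/0.00839 + 6.33/8.05 = 1248 d.
q = Δh / Σ(b_i/K_i) = 18.7 / 1248 = 0.01499 m/day.
In each layer the seepage velocity is v_i = q/n_i, so the layer transit time is t_i = b_i·n_i / q:
  layer 1 (fine sand): t_1 = 13.7 × 0.15 / 0.01499 = 137.1 d
  layer 2 (silt): t_2 = 10.4 × 0.12 / 0.01499 = 83.27 d
  layer 3 (medium sand): t_3 = 6.33 × 0.28 / 0.01499 = 118.3 d
Total t = Σ t_i = 338.6 days.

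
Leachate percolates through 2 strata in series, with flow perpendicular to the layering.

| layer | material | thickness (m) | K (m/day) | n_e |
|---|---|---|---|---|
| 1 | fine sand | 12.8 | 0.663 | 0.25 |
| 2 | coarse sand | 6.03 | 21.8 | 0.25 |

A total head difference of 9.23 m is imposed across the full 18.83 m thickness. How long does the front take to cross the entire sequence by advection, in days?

9.99

With flow normal to the layers, continuity requires the same specific discharge q through every layer.
Σ(b_i/K_i) = 12.8/0.663 + 6.03/21.8 = 19.58 d.
q = Δh / Σ(b_i/K_i) = 9.23 / 19.58 = 0.4713 m/day.
In each layer the seepage velocity is v_i = q/n_i, so the layer transit time is t_i = b_i·n_i / q:
  layer 1 (fine sand): t_1 = 12.8 × 0.25 / 0.4713 = 6.789 d
  layer 2 (coarse sand): t_2 = 6.03 × 0.25 / 0.4713 = 3.198 d
Total t = Σ t_i = 9.988 days.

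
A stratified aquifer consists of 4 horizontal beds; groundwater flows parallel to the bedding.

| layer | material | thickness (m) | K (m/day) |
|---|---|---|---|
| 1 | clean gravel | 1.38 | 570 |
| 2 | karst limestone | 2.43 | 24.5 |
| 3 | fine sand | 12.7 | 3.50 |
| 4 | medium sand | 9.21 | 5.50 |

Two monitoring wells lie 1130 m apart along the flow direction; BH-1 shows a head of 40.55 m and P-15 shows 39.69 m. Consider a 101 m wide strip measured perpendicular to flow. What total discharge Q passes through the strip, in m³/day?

72.4

Flow is parallel to layering, so each bed carries its own Darcy discharge and the transmissivities add.
Σ(K_i·b_i) = 570×1.38 + 24.5×2.43 + 3.50×12.7 + 5.50×9.21 = 941.2 m²/day.
Hydraulic gradient i = (40.55 − 39.69) / 1130 = 0.86 / 1130 = 0.0007611.
Q = Σ(K_i·b_i) · W · i = 941.2 × 101 × 0.0007611 = 72.35 m³/day.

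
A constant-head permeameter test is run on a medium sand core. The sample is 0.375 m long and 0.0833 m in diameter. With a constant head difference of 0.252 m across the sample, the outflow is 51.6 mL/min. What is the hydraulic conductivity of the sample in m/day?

20.3

Cross-sectional area A = π·(d/2)² = π × (0.0833/2)² = 0.005450 m².
Convert discharge: 51.6 mL/min = 8.600e-07 m³/s.
Darcy's law rearranged: K = Q·L / (A·Δh) = 8.600e-07 × 0.375 / (0.005450 × 0.252) = 0.0002348 m/s = 20.29 m/day.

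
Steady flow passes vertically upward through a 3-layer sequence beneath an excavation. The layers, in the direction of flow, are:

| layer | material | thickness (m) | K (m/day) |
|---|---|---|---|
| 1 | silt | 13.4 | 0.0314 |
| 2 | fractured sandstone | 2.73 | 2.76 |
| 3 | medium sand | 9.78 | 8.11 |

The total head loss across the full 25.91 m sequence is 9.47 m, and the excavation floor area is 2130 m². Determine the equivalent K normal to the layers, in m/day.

0.0604

Flow is perpendicular to layering, so the layers act in series and the equivalent K is the thickness-weighted harmonic mean.
Total thickness L = 13.4 + 2.73 + 9.78 = 25.91 m.
Σ(b_i/K_i) = 13.4/0.0314 + 2.73/2.76 + 9.78/8.11 = 428.9 d.
K_eq = L / Σ(b_i/K_i) = 25.91 / 428.9 = 0.06040 m/day.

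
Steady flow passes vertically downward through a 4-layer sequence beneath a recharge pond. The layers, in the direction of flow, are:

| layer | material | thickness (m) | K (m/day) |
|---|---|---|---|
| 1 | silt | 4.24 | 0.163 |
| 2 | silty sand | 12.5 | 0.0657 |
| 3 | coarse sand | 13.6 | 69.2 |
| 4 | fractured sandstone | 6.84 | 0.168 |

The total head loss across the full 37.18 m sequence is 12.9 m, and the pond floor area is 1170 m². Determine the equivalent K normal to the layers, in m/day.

Flow is perpendicular to layering, so the layers act in series and the equivalent K is the thickness-weighted harmonic mean.
Total thickness L = 4.24 + 12.5 + 13.6 + 6.84 = 37.18 m.
Σ(b_i/K_i) = 4.24/0.163 + 12.5/0.0657 + 13.6/69.2 + 6.84/0.168 = 257.2 d.
K_eq = L / Σ(b_i/K_i) = 37.18 / 257.2 = 0.1446 m/day.

0.145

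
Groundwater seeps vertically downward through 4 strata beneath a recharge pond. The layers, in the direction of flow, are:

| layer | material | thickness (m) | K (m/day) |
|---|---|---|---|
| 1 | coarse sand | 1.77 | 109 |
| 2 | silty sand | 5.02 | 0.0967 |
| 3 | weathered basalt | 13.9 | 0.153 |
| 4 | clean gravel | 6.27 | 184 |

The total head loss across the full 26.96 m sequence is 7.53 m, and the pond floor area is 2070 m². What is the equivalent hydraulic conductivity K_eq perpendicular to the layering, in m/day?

Flow is perpendicular to layering, so the layers act in series and the equivalent K is the thickness-weighted harmonic mean.
Total thickness L = 1.77 + 5.02 + 13.9 + 6.27 = 26.96 m.
Σ(b_i/K_i) = 1.77/109 + 5.02/0.0967 + 13.9/0.153 + 6.27/184 = 142.8 d.
K_eq = L / Σ(b_i/K_i) = 26.96 / 142.8 = 0.1888 m/day.

0.189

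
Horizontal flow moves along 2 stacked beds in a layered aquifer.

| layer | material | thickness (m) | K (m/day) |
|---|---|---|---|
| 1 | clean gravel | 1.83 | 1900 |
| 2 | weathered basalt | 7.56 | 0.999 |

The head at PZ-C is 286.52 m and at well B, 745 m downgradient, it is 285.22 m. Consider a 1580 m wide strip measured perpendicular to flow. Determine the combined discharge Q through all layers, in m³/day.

Flow is parallel to layering, so each bed carries its own Darcy discharge and the transmissivities add.
Σ(K_i·b_i) = 1900×1.83 + 0.999×7.56 = 3485 m²/day.
Hydraulic gradient i = (286.52 − 285.22) / 745 = 1.3 / 745 = 0.001745.
Q = Σ(K_i·b_i) · W · i = 3485 × 1580 × 0.001745 = 9607 m³/day.

9610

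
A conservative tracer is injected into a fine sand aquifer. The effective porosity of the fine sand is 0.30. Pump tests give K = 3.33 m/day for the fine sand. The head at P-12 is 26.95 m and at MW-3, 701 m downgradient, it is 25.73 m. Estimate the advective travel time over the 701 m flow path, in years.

99.3

Hydraulic gradient i = (26.95 − 25.73) / 701 = 1.22 / 701 = 0.001740.
Darcy flux q = K · i = 3.330 × 0.001740 = 0.005795 m/day.
Seepage velocity v = q / n_e = 0.005795 / 0.30 = 0.01932 m/day.
Travel time t = L / v = 701 / 0.01932 = 36287 days = 99.35 years.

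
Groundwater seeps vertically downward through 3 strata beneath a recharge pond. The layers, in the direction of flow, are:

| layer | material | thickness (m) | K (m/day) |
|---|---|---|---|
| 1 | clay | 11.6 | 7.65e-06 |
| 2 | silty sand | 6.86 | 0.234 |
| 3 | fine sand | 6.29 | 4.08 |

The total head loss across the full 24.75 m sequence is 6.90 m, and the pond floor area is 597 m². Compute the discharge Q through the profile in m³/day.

0.00272

Flow is perpendicular to layering, so the layers act in series and the equivalent K is the thickness-weighted harmonic mean.
Total thickness L = 11.6 + 6.86 + 6.29 = 24.75 m.
Σ(b_i/K_i) = 11.6/7.65e-06 + 6.86/0.234 + 6.29/4.08 = 1.516e+06 d.
K_eq = L / Σ(b_i/K_i) = 24.75 / 1.516e+06 = 1.632e-05 m/day.
Q = K_eq · A · (Δh/L) = 1.632e-05 × 597 × (6.90/24.75) = 0.002717 m³/day.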